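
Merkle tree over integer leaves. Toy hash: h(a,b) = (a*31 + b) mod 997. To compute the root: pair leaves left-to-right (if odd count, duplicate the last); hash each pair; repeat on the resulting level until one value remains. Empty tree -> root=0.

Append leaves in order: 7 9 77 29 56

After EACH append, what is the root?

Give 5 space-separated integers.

After append 7 (leaves=[7]):
  L0: [7]
  root=7
After append 9 (leaves=[7, 9]):
  L0: [7, 9]
  L1: h(7,9)=(7*31+9)%997=226 -> [226]
  root=226
After append 77 (leaves=[7, 9, 77]):
  L0: [7, 9, 77]
  L1: h(7,9)=(7*31+9)%997=226 h(77,77)=(77*31+77)%997=470 -> [226, 470]
  L2: h(226,470)=(226*31+470)%997=497 -> [497]
  root=497
After append 29 (leaves=[7, 9, 77, 29]):
  L0: [7, 9, 77, 29]
  L1: h(7,9)=(7*31+9)%997=226 h(77,29)=(77*31+29)%997=422 -> [226, 422]
  L2: h(226,422)=(226*31+422)%997=449 -> [449]
  root=449
After append 56 (leaves=[7, 9, 77, 29, 56]):
  L0: [7, 9, 77, 29, 56]
  L1: h(7,9)=(7*31+9)%997=226 h(77,29)=(77*31+29)%997=422 h(56,56)=(56*31+56)%997=795 -> [226, 422, 795]
  L2: h(226,422)=(226*31+422)%997=449 h(795,795)=(795*31+795)%997=515 -> [449, 515]
  L3: h(449,515)=(449*31+515)%997=476 -> [476]
  root=476

Answer: 7 226 497 449 476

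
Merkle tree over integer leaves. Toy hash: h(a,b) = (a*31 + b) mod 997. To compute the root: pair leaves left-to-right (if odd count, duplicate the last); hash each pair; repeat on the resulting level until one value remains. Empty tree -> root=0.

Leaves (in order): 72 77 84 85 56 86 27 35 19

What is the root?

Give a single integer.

L0: [72, 77, 84, 85, 56, 86, 27, 35, 19]
L1: h(72,77)=(72*31+77)%997=315 h(84,85)=(84*31+85)%997=695 h(56,86)=(56*31+86)%997=825 h(27,35)=(27*31+35)%997=872 h(19,19)=(19*31+19)%997=608 -> [315, 695, 825, 872, 608]
L2: h(315,695)=(315*31+695)%997=490 h(825,872)=(825*31+872)%997=525 h(608,608)=(608*31+608)%997=513 -> [490, 525, 513]
L3: h(490,525)=(490*31+525)%997=760 h(513,513)=(513*31+513)%997=464 -> [760, 464]
L4: h(760,464)=(760*31+464)%997=96 -> [96]

Answer: 96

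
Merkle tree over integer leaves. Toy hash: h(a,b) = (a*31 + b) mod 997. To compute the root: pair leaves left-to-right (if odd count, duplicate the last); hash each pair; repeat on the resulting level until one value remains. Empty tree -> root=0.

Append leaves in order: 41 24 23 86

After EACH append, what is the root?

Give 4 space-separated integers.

After append 41 (leaves=[41]):
  L0: [41]
  root=41
After append 24 (leaves=[41, 24]):
  L0: [41, 24]
  L1: h(41,24)=(41*31+24)%997=298 -> [298]
  root=298
After append 23 (leaves=[41, 24, 23]):
  L0: [41, 24, 23]
  L1: h(41,24)=(41*31+24)%997=298 h(23,23)=(23*31+23)%997=736 -> [298, 736]
  L2: h(298,736)=(298*31+736)%997=4 -> [4]
  root=4
After append 86 (leaves=[41, 24, 23, 86]):
  L0: [41, 24, 23, 86]
  L1: h(41,24)=(41*31+24)%997=298 h(23,86)=(23*31+86)%997=799 -> [298, 799]
  L2: h(298,799)=(298*31+799)%997=67 -> [67]
  root=67

Answer: 41 298 4 67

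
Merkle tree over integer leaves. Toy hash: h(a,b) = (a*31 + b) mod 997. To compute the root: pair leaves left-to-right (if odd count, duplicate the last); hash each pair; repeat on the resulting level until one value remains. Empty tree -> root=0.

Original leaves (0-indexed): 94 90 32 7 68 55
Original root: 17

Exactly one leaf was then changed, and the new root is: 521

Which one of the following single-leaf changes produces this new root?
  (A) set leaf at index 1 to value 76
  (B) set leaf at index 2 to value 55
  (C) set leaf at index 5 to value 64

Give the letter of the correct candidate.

Original leaves: [94, 90, 32, 7, 68, 55]
Target new root: 521
Try each candidate change and compute the resulting root:
Candidate A: set leaf[1] = 76 -> leaves = [94, 76, 32, 7, 68, 55]
  L0: [94, 76, 32, 7, 68, 55]
  L1: h(94,76)=(94*31+76)%997=996 h(32,7)=(32*31+7)%997=2 h(68,55)=(68*31+55)%997=169 -> [996, 2, 169]
  L2: h(996,2)=(996*31+2)%997=968 h(169,169)=(169*31+169)%997=423 -> [968, 423]
  L3: h(968,423)=(968*31+423)%997=521 -> [521]
  root = 521 == target 521  ** MATCH **
Candidate B: set leaf[2] = 55 -> leaves = [94, 90, 55, 7, 68, 55]
  L0: [94, 90, 55, 7, 68, 55]
  L1: h(94,90)=(94*31+90)%997=13 h(55,7)=(55*31+7)%997=715 h(68,55)=(68*31+55)%997=169 -> [13, 715, 169]
  L2: h(13,715)=(13*31+715)%997=121 h(169,169)=(169*31+169)%997=423 -> [121, 423]
  L3: h(121,423)=(121*31+423)%997=186 -> [186]
  root = 186 != target 521
Candidate C: set leaf[5] = 64 -> leaves = [94, 90, 32, 7, 68, 64]
  L0: [94, 90, 32, 7, 68, 64]
  L1: h(94,90)=(94*31+90)%997=13 h(32,7)=(32*31+7)%997=2 h(68,64)=(68*31+64)%997=178 -> [13, 2, 178]
  L2: h(13,2)=(13*31+2)%997=405 h(178,178)=(178*31+178)%997=711 -> [405, 711]
  L3: h(405,711)=(405*31+711)%997=305 -> [305]
  root = 305 != target 521
Candidate A produces the target root.

Answer: A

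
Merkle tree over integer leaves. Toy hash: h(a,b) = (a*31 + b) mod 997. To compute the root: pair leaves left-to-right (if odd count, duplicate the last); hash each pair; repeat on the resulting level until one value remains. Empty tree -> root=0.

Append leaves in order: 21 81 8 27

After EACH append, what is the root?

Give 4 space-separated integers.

After append 21 (leaves=[21]):
  L0: [21]
  root=21
After append 81 (leaves=[21, 81]):
  L0: [21, 81]
  L1: h(21,81)=(21*31+81)%997=732 -> [732]
  root=732
After append 8 (leaves=[21, 81, 8]):
  L0: [21, 81, 8]
  L1: h(21,81)=(21*31+81)%997=732 h(8,8)=(8*31+8)%997=256 -> [732, 256]
  L2: h(732,256)=(732*31+256)%997=17 -> [17]
  root=17
After append 27 (leaves=[21, 81, 8, 27]):
  L0: [21, 81, 8, 27]
  L1: h(21,81)=(21*31+81)%997=732 h(8,27)=(8*31+27)%997=275 -> [732, 275]
  L2: h(732,275)=(732*31+275)%997=36 -> [36]
  root=36

Answer: 21 732 17 36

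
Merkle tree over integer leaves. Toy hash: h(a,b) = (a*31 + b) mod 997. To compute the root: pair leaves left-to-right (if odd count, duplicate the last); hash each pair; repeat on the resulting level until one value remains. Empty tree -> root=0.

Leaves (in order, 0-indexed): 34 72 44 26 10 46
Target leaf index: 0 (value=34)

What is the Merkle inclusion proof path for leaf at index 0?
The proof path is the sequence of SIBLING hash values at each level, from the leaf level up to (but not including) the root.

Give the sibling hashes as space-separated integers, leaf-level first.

Answer: 72 393 425

Derivation:
L0 (leaves): [34, 72, 44, 26, 10, 46], target index=0
L1: h(34,72)=(34*31+72)%997=129 [pair 0] h(44,26)=(44*31+26)%997=393 [pair 1] h(10,46)=(10*31+46)%997=356 [pair 2] -> [129, 393, 356]
  Sibling for proof at L0: 72
L2: h(129,393)=(129*31+393)%997=404 [pair 0] h(356,356)=(356*31+356)%997=425 [pair 1] -> [404, 425]
  Sibling for proof at L1: 393
L3: h(404,425)=(404*31+425)%997=985 [pair 0] -> [985]
  Sibling for proof at L2: 425
Root: 985
Proof path (sibling hashes from leaf to root): [72, 393, 425]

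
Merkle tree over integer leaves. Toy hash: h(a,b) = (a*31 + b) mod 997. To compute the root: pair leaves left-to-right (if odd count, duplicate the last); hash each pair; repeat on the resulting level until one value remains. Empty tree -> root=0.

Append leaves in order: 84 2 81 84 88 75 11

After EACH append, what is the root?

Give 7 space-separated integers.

After append 84 (leaves=[84]):
  L0: [84]
  root=84
After append 2 (leaves=[84, 2]):
  L0: [84, 2]
  L1: h(84,2)=(84*31+2)%997=612 -> [612]
  root=612
After append 81 (leaves=[84, 2, 81]):
  L0: [84, 2, 81]
  L1: h(84,2)=(84*31+2)%997=612 h(81,81)=(81*31+81)%997=598 -> [612, 598]
  L2: h(612,598)=(612*31+598)%997=627 -> [627]
  root=627
After append 84 (leaves=[84, 2, 81, 84]):
  L0: [84, 2, 81, 84]
  L1: h(84,2)=(84*31+2)%997=612 h(81,84)=(81*31+84)%997=601 -> [612, 601]
  L2: h(612,601)=(612*31+601)%997=630 -> [630]
  root=630
After append 88 (leaves=[84, 2, 81, 84, 88]):
  L0: [84, 2, 81, 84, 88]
  L1: h(84,2)=(84*31+2)%997=612 h(81,84)=(81*31+84)%997=601 h(88,88)=(88*31+88)%997=822 -> [612, 601, 822]
  L2: h(612,601)=(612*31+601)%997=630 h(822,822)=(822*31+822)%997=382 -> [630, 382]
  L3: h(630,382)=(630*31+382)%997=969 -> [969]
  root=969
After append 75 (leaves=[84, 2, 81, 84, 88, 75]):
  L0: [84, 2, 81, 84, 88, 75]
  L1: h(84,2)=(84*31+2)%997=612 h(81,84)=(81*31+84)%997=601 h(88,75)=(88*31+75)%997=809 -> [612, 601, 809]
  L2: h(612,601)=(612*31+601)%997=630 h(809,809)=(809*31+809)%997=963 -> [630, 963]
  L3: h(630,963)=(630*31+963)%997=553 -> [553]
  root=553
After append 11 (leaves=[84, 2, 81, 84, 88, 75, 11]):
  L0: [84, 2, 81, 84, 88, 75, 11]
  L1: h(84,2)=(84*31+2)%997=612 h(81,84)=(81*31+84)%997=601 h(88,75)=(88*31+75)%997=809 h(11,11)=(11*31+11)%997=352 -> [612, 601, 809, 352]
  L2: h(612,601)=(612*31+601)%997=630 h(809,352)=(809*31+352)%997=506 -> [630, 506]
  L3: h(630,506)=(630*31+506)%997=96 -> [96]
  root=96

Answer: 84 612 627 630 969 553 96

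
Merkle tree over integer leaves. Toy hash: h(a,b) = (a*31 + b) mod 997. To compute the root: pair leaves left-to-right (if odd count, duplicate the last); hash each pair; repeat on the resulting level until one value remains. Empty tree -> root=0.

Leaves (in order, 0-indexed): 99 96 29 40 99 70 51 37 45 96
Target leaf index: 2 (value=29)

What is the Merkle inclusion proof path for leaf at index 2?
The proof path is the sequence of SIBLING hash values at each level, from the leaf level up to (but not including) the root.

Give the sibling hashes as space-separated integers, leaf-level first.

Answer: 40 174 224 377

Derivation:
L0 (leaves): [99, 96, 29, 40, 99, 70, 51, 37, 45, 96], target index=2
L1: h(99,96)=(99*31+96)%997=174 [pair 0] h(29,40)=(29*31+40)%997=939 [pair 1] h(99,70)=(99*31+70)%997=148 [pair 2] h(51,37)=(51*31+37)%997=621 [pair 3] h(45,96)=(45*31+96)%997=494 [pair 4] -> [174, 939, 148, 621, 494]
  Sibling for proof at L0: 40
L2: h(174,939)=(174*31+939)%997=351 [pair 0] h(148,621)=(148*31+621)%997=224 [pair 1] h(494,494)=(494*31+494)%997=853 [pair 2] -> [351, 224, 853]
  Sibling for proof at L1: 174
L3: h(351,224)=(351*31+224)%997=138 [pair 0] h(853,853)=(853*31+853)%997=377 [pair 1] -> [138, 377]
  Sibling for proof at L2: 224
L4: h(138,377)=(138*31+377)%997=667 [pair 0] -> [667]
  Sibling for proof at L3: 377
Root: 667
Proof path (sibling hashes from leaf to root): [40, 174, 224, 377]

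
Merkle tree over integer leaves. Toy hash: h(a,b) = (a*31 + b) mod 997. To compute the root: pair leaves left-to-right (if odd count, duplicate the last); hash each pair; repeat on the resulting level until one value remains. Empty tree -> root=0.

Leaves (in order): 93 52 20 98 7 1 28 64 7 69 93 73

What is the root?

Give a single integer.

Answer: 307

Derivation:
L0: [93, 52, 20, 98, 7, 1, 28, 64, 7, 69, 93, 73]
L1: h(93,52)=(93*31+52)%997=941 h(20,98)=(20*31+98)%997=718 h(7,1)=(7*31+1)%997=218 h(28,64)=(28*31+64)%997=932 h(7,69)=(7*31+69)%997=286 h(93,73)=(93*31+73)%997=962 -> [941, 718, 218, 932, 286, 962]
L2: h(941,718)=(941*31+718)%997=976 h(218,932)=(218*31+932)%997=711 h(286,962)=(286*31+962)%997=855 -> [976, 711, 855]
L3: h(976,711)=(976*31+711)%997=60 h(855,855)=(855*31+855)%997=441 -> [60, 441]
L4: h(60,441)=(60*31+441)%997=307 -> [307]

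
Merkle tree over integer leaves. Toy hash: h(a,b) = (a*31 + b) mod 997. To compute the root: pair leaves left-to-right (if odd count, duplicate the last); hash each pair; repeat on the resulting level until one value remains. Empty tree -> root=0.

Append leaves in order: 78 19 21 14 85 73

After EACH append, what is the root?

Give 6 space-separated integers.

Answer: 78 443 447 440 980 596

Derivation:
After append 78 (leaves=[78]):
  L0: [78]
  root=78
After append 19 (leaves=[78, 19]):
  L0: [78, 19]
  L1: h(78,19)=(78*31+19)%997=443 -> [443]
  root=443
After append 21 (leaves=[78, 19, 21]):
  L0: [78, 19, 21]
  L1: h(78,19)=(78*31+19)%997=443 h(21,21)=(21*31+21)%997=672 -> [443, 672]
  L2: h(443,672)=(443*31+672)%997=447 -> [447]
  root=447
After append 14 (leaves=[78, 19, 21, 14]):
  L0: [78, 19, 21, 14]
  L1: h(78,19)=(78*31+19)%997=443 h(21,14)=(21*31+14)%997=665 -> [443, 665]
  L2: h(443,665)=(443*31+665)%997=440 -> [440]
  root=440
After append 85 (leaves=[78, 19, 21, 14, 85]):
  L0: [78, 19, 21, 14, 85]
  L1: h(78,19)=(78*31+19)%997=443 h(21,14)=(21*31+14)%997=665 h(85,85)=(85*31+85)%997=726 -> [443, 665, 726]
  L2: h(443,665)=(443*31+665)%997=440 h(726,726)=(726*31+726)%997=301 -> [440, 301]
  L3: h(440,301)=(440*31+301)%997=980 -> [980]
  root=980
After append 73 (leaves=[78, 19, 21, 14, 85, 73]):
  L0: [78, 19, 21, 14, 85, 73]
  L1: h(78,19)=(78*31+19)%997=443 h(21,14)=(21*31+14)%997=665 h(85,73)=(85*31+73)%997=714 -> [443, 665, 714]
  L2: h(443,665)=(443*31+665)%997=440 h(714,714)=(714*31+714)%997=914 -> [440, 914]
  L3: h(440,914)=(440*31+914)%997=596 -> [596]
  root=596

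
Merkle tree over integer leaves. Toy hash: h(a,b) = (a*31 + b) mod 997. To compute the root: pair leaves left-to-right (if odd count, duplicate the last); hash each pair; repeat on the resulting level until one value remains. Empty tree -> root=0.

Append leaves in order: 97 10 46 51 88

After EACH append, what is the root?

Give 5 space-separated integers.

Answer: 97 26 284 289 368

Derivation:
After append 97 (leaves=[97]):
  L0: [97]
  root=97
After append 10 (leaves=[97, 10]):
  L0: [97, 10]
  L1: h(97,10)=(97*31+10)%997=26 -> [26]
  root=26
After append 46 (leaves=[97, 10, 46]):
  L0: [97, 10, 46]
  L1: h(97,10)=(97*31+10)%997=26 h(46,46)=(46*31+46)%997=475 -> [26, 475]
  L2: h(26,475)=(26*31+475)%997=284 -> [284]
  root=284
After append 51 (leaves=[97, 10, 46, 51]):
  L0: [97, 10, 46, 51]
  L1: h(97,10)=(97*31+10)%997=26 h(46,51)=(46*31+51)%997=480 -> [26, 480]
  L2: h(26,480)=(26*31+480)%997=289 -> [289]
  root=289
After append 88 (leaves=[97, 10, 46, 51, 88]):
  L0: [97, 10, 46, 51, 88]
  L1: h(97,10)=(97*31+10)%997=26 h(46,51)=(46*31+51)%997=480 h(88,88)=(88*31+88)%997=822 -> [26, 480, 822]
  L2: h(26,480)=(26*31+480)%997=289 h(822,822)=(822*31+822)%997=382 -> [289, 382]
  L3: h(289,382)=(289*31+382)%997=368 -> [368]
  root=368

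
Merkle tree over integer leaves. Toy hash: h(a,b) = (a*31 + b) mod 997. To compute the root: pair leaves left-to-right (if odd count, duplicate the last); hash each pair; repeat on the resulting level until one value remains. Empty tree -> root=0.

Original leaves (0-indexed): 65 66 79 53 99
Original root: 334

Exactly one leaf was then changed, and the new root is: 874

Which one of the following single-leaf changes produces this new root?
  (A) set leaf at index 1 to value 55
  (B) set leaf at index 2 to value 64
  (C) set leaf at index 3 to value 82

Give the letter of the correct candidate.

Answer: B

Derivation:
Original leaves: [65, 66, 79, 53, 99]
Target new root: 874
Try each candidate change and compute the resulting root:
Candidate A: set leaf[1] = 55 -> leaves = [65, 55, 79, 53, 99]
  L0: [65, 55, 79, 53, 99]
  L1: h(65,55)=(65*31+55)%997=76 h(79,53)=(79*31+53)%997=508 h(99,99)=(99*31+99)%997=177 -> [76, 508, 177]
  L2: h(76,508)=(76*31+508)%997=870 h(177,177)=(177*31+177)%997=679 -> [870, 679]
  L3: h(870,679)=(870*31+679)%997=730 -> [730]
  root = 730 != target 874
Candidate B: set leaf[2] = 64 -> leaves = [65, 66, 64, 53, 99]
  L0: [65, 66, 64, 53, 99]
  L1: h(65,66)=(65*31+66)%997=87 h(64,53)=(64*31+53)%997=43 h(99,99)=(99*31+99)%997=177 -> [87, 43, 177]
  L2: h(87,43)=(87*31+43)%997=746 h(177,177)=(177*31+177)%997=679 -> [746, 679]
  L3: h(746,679)=(746*31+679)%997=874 -> [874]
  root = 874 == target 874  ** MATCH **
Candidate C: set leaf[3] = 82 -> leaves = [65, 66, 79, 82, 99]
  L0: [65, 66, 79, 82, 99]
  L1: h(65,66)=(65*31+66)%997=87 h(79,82)=(79*31+82)%997=537 h(99,99)=(99*31+99)%997=177 -> [87, 537, 177]
  L2: h(87,537)=(87*31+537)%997=243 h(177,177)=(177*31+177)%997=679 -> [243, 679]
  L3: h(243,679)=(243*31+679)%997=236 -> [236]
  root = 236 != target 874
Candidate B produces the target root.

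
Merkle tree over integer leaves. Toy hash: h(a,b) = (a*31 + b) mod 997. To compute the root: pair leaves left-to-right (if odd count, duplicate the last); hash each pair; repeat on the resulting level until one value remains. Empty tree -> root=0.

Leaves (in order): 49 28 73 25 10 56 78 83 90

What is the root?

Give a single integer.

L0: [49, 28, 73, 25, 10, 56, 78, 83, 90]
L1: h(49,28)=(49*31+28)%997=550 h(73,25)=(73*31+25)%997=294 h(10,56)=(10*31+56)%997=366 h(78,83)=(78*31+83)%997=507 h(90,90)=(90*31+90)%997=886 -> [550, 294, 366, 507, 886]
L2: h(550,294)=(550*31+294)%997=395 h(366,507)=(366*31+507)%997=886 h(886,886)=(886*31+886)%997=436 -> [395, 886, 436]
L3: h(395,886)=(395*31+886)%997=170 h(436,436)=(436*31+436)%997=991 -> [170, 991]
L4: h(170,991)=(170*31+991)%997=279 -> [279]

Answer: 279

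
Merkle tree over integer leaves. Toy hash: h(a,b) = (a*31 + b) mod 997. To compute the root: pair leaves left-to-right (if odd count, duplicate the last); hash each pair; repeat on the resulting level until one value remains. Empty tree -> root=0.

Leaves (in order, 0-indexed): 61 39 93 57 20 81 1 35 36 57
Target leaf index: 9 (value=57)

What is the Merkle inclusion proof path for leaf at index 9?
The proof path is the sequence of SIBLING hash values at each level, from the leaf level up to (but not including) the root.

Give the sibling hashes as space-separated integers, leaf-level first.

L0 (leaves): [61, 39, 93, 57, 20, 81, 1, 35, 36, 57], target index=9
L1: h(61,39)=(61*31+39)%997=933 [pair 0] h(93,57)=(93*31+57)%997=946 [pair 1] h(20,81)=(20*31+81)%997=701 [pair 2] h(1,35)=(1*31+35)%997=66 [pair 3] h(36,57)=(36*31+57)%997=176 [pair 4] -> [933, 946, 701, 66, 176]
  Sibling for proof at L0: 36
L2: h(933,946)=(933*31+946)%997=956 [pair 0] h(701,66)=(701*31+66)%997=860 [pair 1] h(176,176)=(176*31+176)%997=647 [pair 2] -> [956, 860, 647]
  Sibling for proof at L1: 176
L3: h(956,860)=(956*31+860)%997=586 [pair 0] h(647,647)=(647*31+647)%997=764 [pair 1] -> [586, 764]
  Sibling for proof at L2: 647
L4: h(586,764)=(586*31+764)%997=984 [pair 0] -> [984]
  Sibling for proof at L3: 586
Root: 984
Proof path (sibling hashes from leaf to root): [36, 176, 647, 586]

Answer: 36 176 647 586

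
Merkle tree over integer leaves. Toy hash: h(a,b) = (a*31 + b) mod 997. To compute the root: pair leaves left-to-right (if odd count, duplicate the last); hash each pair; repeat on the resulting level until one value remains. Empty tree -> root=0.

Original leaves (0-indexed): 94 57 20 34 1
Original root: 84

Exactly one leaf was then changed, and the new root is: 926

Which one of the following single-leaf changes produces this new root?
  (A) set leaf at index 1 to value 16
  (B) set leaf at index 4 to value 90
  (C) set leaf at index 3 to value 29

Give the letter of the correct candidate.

Answer: C

Derivation:
Original leaves: [94, 57, 20, 34, 1]
Target new root: 926
Try each candidate change and compute the resulting root:
Candidate A: set leaf[1] = 16 -> leaves = [94, 16, 20, 34, 1]
  L0: [94, 16, 20, 34, 1]
  L1: h(94,16)=(94*31+16)%997=936 h(20,34)=(20*31+34)%997=654 h(1,1)=(1*31+1)%997=32 -> [936, 654, 32]
  L2: h(936,654)=(936*31+654)%997=757 h(32,32)=(32*31+32)%997=27 -> [757, 27]
  L3: h(757,27)=(757*31+27)%997=563 -> [563]
  root = 563 != target 926
Candidate B: set leaf[4] = 90 -> leaves = [94, 57, 20, 34, 90]
  L0: [94, 57, 20, 34, 90]
  L1: h(94,57)=(94*31+57)%997=977 h(20,34)=(20*31+34)%997=654 h(90,90)=(90*31+90)%997=886 -> [977, 654, 886]
  L2: h(977,654)=(977*31+654)%997=34 h(886,886)=(886*31+886)%997=436 -> [34, 436]
  L3: h(34,436)=(34*31+436)%997=493 -> [493]
  root = 493 != target 926
Candidate C: set leaf[3] = 29 -> leaves = [94, 57, 20, 29, 1]
  L0: [94, 57, 20, 29, 1]
  L1: h(94,57)=(94*31+57)%997=977 h(20,29)=(20*31+29)%997=649 h(1,1)=(1*31+1)%997=32 -> [977, 649, 32]
  L2: h(977,649)=(977*31+649)%997=29 h(32,32)=(32*31+32)%997=27 -> [29, 27]
  L3: h(29,27)=(29*31+27)%997=926 -> [926]
  root = 926 == target 926  ** MATCH **
Candidate C produces the target root.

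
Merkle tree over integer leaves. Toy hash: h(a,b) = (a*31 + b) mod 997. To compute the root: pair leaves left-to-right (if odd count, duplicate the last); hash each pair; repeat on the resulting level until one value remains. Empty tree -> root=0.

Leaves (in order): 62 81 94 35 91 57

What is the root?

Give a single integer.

Answer: 740

Derivation:
L0: [62, 81, 94, 35, 91, 57]
L1: h(62,81)=(62*31+81)%997=9 h(94,35)=(94*31+35)%997=955 h(91,57)=(91*31+57)%997=884 -> [9, 955, 884]
L2: h(9,955)=(9*31+955)%997=237 h(884,884)=(884*31+884)%997=372 -> [237, 372]
L3: h(237,372)=(237*31+372)%997=740 -> [740]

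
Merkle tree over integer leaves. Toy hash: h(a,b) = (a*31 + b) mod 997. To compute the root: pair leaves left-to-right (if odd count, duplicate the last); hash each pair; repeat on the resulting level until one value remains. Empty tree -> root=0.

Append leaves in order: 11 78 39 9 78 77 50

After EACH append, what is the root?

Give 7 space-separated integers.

After append 11 (leaves=[11]):
  L0: [11]
  root=11
After append 78 (leaves=[11, 78]):
  L0: [11, 78]
  L1: h(11,78)=(11*31+78)%997=419 -> [419]
  root=419
After append 39 (leaves=[11, 78, 39]):
  L0: [11, 78, 39]
  L1: h(11,78)=(11*31+78)%997=419 h(39,39)=(39*31+39)%997=251 -> [419, 251]
  L2: h(419,251)=(419*31+251)%997=279 -> [279]
  root=279
After append 9 (leaves=[11, 78, 39, 9]):
  L0: [11, 78, 39, 9]
  L1: h(11,78)=(11*31+78)%997=419 h(39,9)=(39*31+9)%997=221 -> [419, 221]
  L2: h(419,221)=(419*31+221)%997=249 -> [249]
  root=249
After append 78 (leaves=[11, 78, 39, 9, 78]):
  L0: [11, 78, 39, 9, 78]
  L1: h(11,78)=(11*31+78)%997=419 h(39,9)=(39*31+9)%997=221 h(78,78)=(78*31+78)%997=502 -> [419, 221, 502]
  L2: h(419,221)=(419*31+221)%997=249 h(502,502)=(502*31+502)%997=112 -> [249, 112]
  L3: h(249,112)=(249*31+112)%997=852 -> [852]
  root=852
After append 77 (leaves=[11, 78, 39, 9, 78, 77]):
  L0: [11, 78, 39, 9, 78, 77]
  L1: h(11,78)=(11*31+78)%997=419 h(39,9)=(39*31+9)%997=221 h(78,77)=(78*31+77)%997=501 -> [419, 221, 501]
  L2: h(419,221)=(419*31+221)%997=249 h(501,501)=(501*31+501)%997=80 -> [249, 80]
  L3: h(249,80)=(249*31+80)%997=820 -> [820]
  root=820
After append 50 (leaves=[11, 78, 39, 9, 78, 77, 50]):
  L0: [11, 78, 39, 9, 78, 77, 50]
  L1: h(11,78)=(11*31+78)%997=419 h(39,9)=(39*31+9)%997=221 h(78,77)=(78*31+77)%997=501 h(50,50)=(50*31+50)%997=603 -> [419, 221, 501, 603]
  L2: h(419,221)=(419*31+221)%997=249 h(501,603)=(501*31+603)%997=182 -> [249, 182]
  L3: h(249,182)=(249*31+182)%997=922 -> [922]
  root=922

Answer: 11 419 279 249 852 820 922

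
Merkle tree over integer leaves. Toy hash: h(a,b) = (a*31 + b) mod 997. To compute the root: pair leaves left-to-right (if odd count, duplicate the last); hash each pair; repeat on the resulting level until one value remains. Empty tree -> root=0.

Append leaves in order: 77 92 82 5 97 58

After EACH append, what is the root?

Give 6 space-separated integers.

Answer: 77 485 710 633 308 57

Derivation:
After append 77 (leaves=[77]):
  L0: [77]
  root=77
After append 92 (leaves=[77, 92]):
  L0: [77, 92]
  L1: h(77,92)=(77*31+92)%997=485 -> [485]
  root=485
After append 82 (leaves=[77, 92, 82]):
  L0: [77, 92, 82]
  L1: h(77,92)=(77*31+92)%997=485 h(82,82)=(82*31+82)%997=630 -> [485, 630]
  L2: h(485,630)=(485*31+630)%997=710 -> [710]
  root=710
After append 5 (leaves=[77, 92, 82, 5]):
  L0: [77, 92, 82, 5]
  L1: h(77,92)=(77*31+92)%997=485 h(82,5)=(82*31+5)%997=553 -> [485, 553]
  L2: h(485,553)=(485*31+553)%997=633 -> [633]
  root=633
After append 97 (leaves=[77, 92, 82, 5, 97]):
  L0: [77, 92, 82, 5, 97]
  L1: h(77,92)=(77*31+92)%997=485 h(82,5)=(82*31+5)%997=553 h(97,97)=(97*31+97)%997=113 -> [485, 553, 113]
  L2: h(485,553)=(485*31+553)%997=633 h(113,113)=(113*31+113)%997=625 -> [633, 625]
  L3: h(633,625)=(633*31+625)%997=308 -> [308]
  root=308
After append 58 (leaves=[77, 92, 82, 5, 97, 58]):
  L0: [77, 92, 82, 5, 97, 58]
  L1: h(77,92)=(77*31+92)%997=485 h(82,5)=(82*31+5)%997=553 h(97,58)=(97*31+58)%997=74 -> [485, 553, 74]
  L2: h(485,553)=(485*31+553)%997=633 h(74,74)=(74*31+74)%997=374 -> [633, 374]
  L3: h(633,374)=(633*31+374)%997=57 -> [57]
  root=57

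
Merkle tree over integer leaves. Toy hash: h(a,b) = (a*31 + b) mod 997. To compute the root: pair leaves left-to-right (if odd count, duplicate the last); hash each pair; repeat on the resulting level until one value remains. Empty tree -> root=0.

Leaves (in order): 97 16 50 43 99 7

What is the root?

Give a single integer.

L0: [97, 16, 50, 43, 99, 7]
L1: h(97,16)=(97*31+16)%997=32 h(50,43)=(50*31+43)%997=596 h(99,7)=(99*31+7)%997=85 -> [32, 596, 85]
L2: h(32,596)=(32*31+596)%997=591 h(85,85)=(85*31+85)%997=726 -> [591, 726]
L3: h(591,726)=(591*31+726)%997=104 -> [104]

Answer: 104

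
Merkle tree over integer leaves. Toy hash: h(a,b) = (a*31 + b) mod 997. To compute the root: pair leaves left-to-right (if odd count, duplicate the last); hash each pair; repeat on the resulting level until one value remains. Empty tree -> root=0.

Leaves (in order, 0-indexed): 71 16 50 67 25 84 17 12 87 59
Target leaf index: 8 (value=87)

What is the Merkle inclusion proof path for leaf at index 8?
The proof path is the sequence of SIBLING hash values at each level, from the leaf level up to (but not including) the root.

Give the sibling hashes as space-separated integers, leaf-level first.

Answer: 59 762 456 474

Derivation:
L0 (leaves): [71, 16, 50, 67, 25, 84, 17, 12, 87, 59], target index=8
L1: h(71,16)=(71*31+16)%997=223 [pair 0] h(50,67)=(50*31+67)%997=620 [pair 1] h(25,84)=(25*31+84)%997=859 [pair 2] h(17,12)=(17*31+12)%997=539 [pair 3] h(87,59)=(87*31+59)%997=762 [pair 4] -> [223, 620, 859, 539, 762]
  Sibling for proof at L0: 59
L2: h(223,620)=(223*31+620)%997=554 [pair 0] h(859,539)=(859*31+539)%997=249 [pair 1] h(762,762)=(762*31+762)%997=456 [pair 2] -> [554, 249, 456]
  Sibling for proof at L1: 762
L3: h(554,249)=(554*31+249)%997=474 [pair 0] h(456,456)=(456*31+456)%997=634 [pair 1] -> [474, 634]
  Sibling for proof at L2: 456
L4: h(474,634)=(474*31+634)%997=373 [pair 0] -> [373]
  Sibling for proof at L3: 474
Root: 373
Proof path (sibling hashes from leaf to root): [59, 762, 456, 474]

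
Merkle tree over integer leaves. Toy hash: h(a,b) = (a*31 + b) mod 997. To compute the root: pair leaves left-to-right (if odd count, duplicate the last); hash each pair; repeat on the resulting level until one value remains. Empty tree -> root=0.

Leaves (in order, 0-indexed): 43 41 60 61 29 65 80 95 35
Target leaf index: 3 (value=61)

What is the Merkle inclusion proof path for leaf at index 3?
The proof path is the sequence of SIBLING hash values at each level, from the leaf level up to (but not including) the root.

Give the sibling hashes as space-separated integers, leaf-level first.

Answer: 60 377 555 330

Derivation:
L0 (leaves): [43, 41, 60, 61, 29, 65, 80, 95, 35], target index=3
L1: h(43,41)=(43*31+41)%997=377 [pair 0] h(60,61)=(60*31+61)%997=924 [pair 1] h(29,65)=(29*31+65)%997=964 [pair 2] h(80,95)=(80*31+95)%997=581 [pair 3] h(35,35)=(35*31+35)%997=123 [pair 4] -> [377, 924, 964, 581, 123]
  Sibling for proof at L0: 60
L2: h(377,924)=(377*31+924)%997=647 [pair 0] h(964,581)=(964*31+581)%997=555 [pair 1] h(123,123)=(123*31+123)%997=945 [pair 2] -> [647, 555, 945]
  Sibling for proof at L1: 377
L3: h(647,555)=(647*31+555)%997=672 [pair 0] h(945,945)=(945*31+945)%997=330 [pair 1] -> [672, 330]
  Sibling for proof at L2: 555
L4: h(672,330)=(672*31+330)%997=225 [pair 0] -> [225]
  Sibling for proof at L3: 330
Root: 225
Proof path (sibling hashes from leaf to root): [60, 377, 555, 330]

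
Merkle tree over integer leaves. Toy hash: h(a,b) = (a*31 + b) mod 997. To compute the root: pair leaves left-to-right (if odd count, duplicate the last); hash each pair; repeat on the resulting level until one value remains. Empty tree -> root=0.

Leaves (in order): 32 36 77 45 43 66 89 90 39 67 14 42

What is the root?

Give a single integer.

Answer: 431

Derivation:
L0: [32, 36, 77, 45, 43, 66, 89, 90, 39, 67, 14, 42]
L1: h(32,36)=(32*31+36)%997=31 h(77,45)=(77*31+45)%997=438 h(43,66)=(43*31+66)%997=402 h(89,90)=(89*31+90)%997=855 h(39,67)=(39*31+67)%997=279 h(14,42)=(14*31+42)%997=476 -> [31, 438, 402, 855, 279, 476]
L2: h(31,438)=(31*31+438)%997=402 h(402,855)=(402*31+855)%997=356 h(279,476)=(279*31+476)%997=152 -> [402, 356, 152]
L3: h(402,356)=(402*31+356)%997=854 h(152,152)=(152*31+152)%997=876 -> [854, 876]
L4: h(854,876)=(854*31+876)%997=431 -> [431]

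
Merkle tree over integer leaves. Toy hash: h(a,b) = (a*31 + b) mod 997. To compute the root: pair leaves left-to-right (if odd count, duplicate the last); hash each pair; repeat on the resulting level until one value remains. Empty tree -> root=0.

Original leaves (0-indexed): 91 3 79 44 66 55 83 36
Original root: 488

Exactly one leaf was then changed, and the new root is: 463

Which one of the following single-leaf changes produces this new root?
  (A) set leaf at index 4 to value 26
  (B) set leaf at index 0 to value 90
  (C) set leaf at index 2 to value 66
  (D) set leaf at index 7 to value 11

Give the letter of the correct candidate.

Original leaves: [91, 3, 79, 44, 66, 55, 83, 36]
Target new root: 463
Try each candidate change and compute the resulting root:
Candidate A: set leaf[4] = 26 -> leaves = [91, 3, 79, 44, 26, 55, 83, 36]
  L0: [91, 3, 79, 44, 26, 55, 83, 36]
  L1: h(91,3)=(91*31+3)%997=830 h(79,44)=(79*31+44)%997=499 h(26,55)=(26*31+55)%997=861 h(83,36)=(83*31+36)%997=615 -> [830, 499, 861, 615]
  L2: h(830,499)=(830*31+499)%997=307 h(861,615)=(861*31+615)%997=387 -> [307, 387]
  L3: h(307,387)=(307*31+387)%997=931 -> [931]
  root = 931 != target 463
Candidate B: set leaf[0] = 90 -> leaves = [90, 3, 79, 44, 66, 55, 83, 36]
  L0: [90, 3, 79, 44, 66, 55, 83, 36]
  L1: h(90,3)=(90*31+3)%997=799 h(79,44)=(79*31+44)%997=499 h(66,55)=(66*31+55)%997=107 h(83,36)=(83*31+36)%997=615 -> [799, 499, 107, 615]
  L2: h(799,499)=(799*31+499)%997=343 h(107,615)=(107*31+615)%997=941 -> [343, 941]
  L3: h(343,941)=(343*31+941)%997=607 -> [607]
  root = 607 != target 463
Candidate C: set leaf[2] = 66 -> leaves = [91, 3, 66, 44, 66, 55, 83, 36]
  L0: [91, 3, 66, 44, 66, 55, 83, 36]
  L1: h(91,3)=(91*31+3)%997=830 h(66,44)=(66*31+44)%997=96 h(66,55)=(66*31+55)%997=107 h(83,36)=(83*31+36)%997=615 -> [830, 96, 107, 615]
  L2: h(830,96)=(830*31+96)%997=901 h(107,615)=(107*31+615)%997=941 -> [901, 941]
  L3: h(901,941)=(901*31+941)%997=956 -> [956]
  root = 956 != target 463
Candidate D: set leaf[7] = 11 -> leaves = [91, 3, 79, 44, 66, 55, 83, 11]
  L0: [91, 3, 79, 44, 66, 55, 83, 11]
  L1: h(91,3)=(91*31+3)%997=830 h(79,44)=(79*31+44)%997=499 h(66,55)=(66*31+55)%997=107 h(83,11)=(83*31+11)%997=590 -> [830, 499, 107, 590]
  L2: h(830,499)=(830*31+499)%997=307 h(107,590)=(107*31+590)%997=916 -> [307, 916]
  L3: h(307,916)=(307*31+916)%997=463 -> [463]
  root = 463 == target 463  ** MATCH **
Candidate D produces the target root.

Answer: D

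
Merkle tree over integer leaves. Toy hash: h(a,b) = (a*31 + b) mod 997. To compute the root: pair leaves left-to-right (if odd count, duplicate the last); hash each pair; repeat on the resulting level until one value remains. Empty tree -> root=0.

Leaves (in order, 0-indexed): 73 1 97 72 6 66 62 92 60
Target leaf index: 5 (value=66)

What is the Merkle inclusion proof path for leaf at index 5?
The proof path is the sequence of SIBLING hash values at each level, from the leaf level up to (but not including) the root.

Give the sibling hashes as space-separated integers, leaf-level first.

Answer: 6 20 482 993

Derivation:
L0 (leaves): [73, 1, 97, 72, 6, 66, 62, 92, 60], target index=5
L1: h(73,1)=(73*31+1)%997=270 [pair 0] h(97,72)=(97*31+72)%997=88 [pair 1] h(6,66)=(6*31+66)%997=252 [pair 2] h(62,92)=(62*31+92)%997=20 [pair 3] h(60,60)=(60*31+60)%997=923 [pair 4] -> [270, 88, 252, 20, 923]
  Sibling for proof at L0: 6
L2: h(270,88)=(270*31+88)%997=482 [pair 0] h(252,20)=(252*31+20)%997=853 [pair 1] h(923,923)=(923*31+923)%997=623 [pair 2] -> [482, 853, 623]
  Sibling for proof at L1: 20
L3: h(482,853)=(482*31+853)%997=840 [pair 0] h(623,623)=(623*31+623)%997=993 [pair 1] -> [840, 993]
  Sibling for proof at L2: 482
L4: h(840,993)=(840*31+993)%997=114 [pair 0] -> [114]
  Sibling for proof at L3: 993
Root: 114
Proof path (sibling hashes from leaf to root): [6, 20, 482, 993]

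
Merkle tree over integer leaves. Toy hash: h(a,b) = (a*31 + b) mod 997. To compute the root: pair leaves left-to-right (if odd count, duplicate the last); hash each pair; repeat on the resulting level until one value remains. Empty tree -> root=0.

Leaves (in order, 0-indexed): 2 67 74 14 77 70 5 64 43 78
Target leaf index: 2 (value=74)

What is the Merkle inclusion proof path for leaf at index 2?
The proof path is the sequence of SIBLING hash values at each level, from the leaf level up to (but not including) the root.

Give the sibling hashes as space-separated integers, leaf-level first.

Answer: 14 129 614 211

Derivation:
L0 (leaves): [2, 67, 74, 14, 77, 70, 5, 64, 43, 78], target index=2
L1: h(2,67)=(2*31+67)%997=129 [pair 0] h(74,14)=(74*31+14)%997=314 [pair 1] h(77,70)=(77*31+70)%997=463 [pair 2] h(5,64)=(5*31+64)%997=219 [pair 3] h(43,78)=(43*31+78)%997=414 [pair 4] -> [129, 314, 463, 219, 414]
  Sibling for proof at L0: 14
L2: h(129,314)=(129*31+314)%997=325 [pair 0] h(463,219)=(463*31+219)%997=614 [pair 1] h(414,414)=(414*31+414)%997=287 [pair 2] -> [325, 614, 287]
  Sibling for proof at L1: 129
L3: h(325,614)=(325*31+614)%997=719 [pair 0] h(287,287)=(287*31+287)%997=211 [pair 1] -> [719, 211]
  Sibling for proof at L2: 614
L4: h(719,211)=(719*31+211)%997=566 [pair 0] -> [566]
  Sibling for proof at L3: 211
Root: 566
Proof path (sibling hashes from leaf to root): [14, 129, 614, 211]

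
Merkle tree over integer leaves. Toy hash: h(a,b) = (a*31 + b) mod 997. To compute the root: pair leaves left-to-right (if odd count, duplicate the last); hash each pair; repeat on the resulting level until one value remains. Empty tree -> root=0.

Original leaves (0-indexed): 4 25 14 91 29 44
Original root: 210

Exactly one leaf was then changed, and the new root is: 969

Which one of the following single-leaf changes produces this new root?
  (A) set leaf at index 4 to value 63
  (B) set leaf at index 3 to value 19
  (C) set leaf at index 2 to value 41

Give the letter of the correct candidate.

Answer: B

Derivation:
Original leaves: [4, 25, 14, 91, 29, 44]
Target new root: 969
Try each candidate change and compute the resulting root:
Candidate A: set leaf[4] = 63 -> leaves = [4, 25, 14, 91, 63, 44]
  L0: [4, 25, 14, 91, 63, 44]
  L1: h(4,25)=(4*31+25)%997=149 h(14,91)=(14*31+91)%997=525 h(63,44)=(63*31+44)%997=3 -> [149, 525, 3]
  L2: h(149,525)=(149*31+525)%997=159 h(3,3)=(3*31+3)%997=96 -> [159, 96]
  L3: h(159,96)=(159*31+96)%997=40 -> [40]
  root = 40 != target 969
Candidate B: set leaf[3] = 19 -> leaves = [4, 25, 14, 19, 29, 44]
  L0: [4, 25, 14, 19, 29, 44]
  L1: h(4,25)=(4*31+25)%997=149 h(14,19)=(14*31+19)%997=453 h(29,44)=(29*31+44)%997=943 -> [149, 453, 943]
  L2: h(149,453)=(149*31+453)%997=87 h(943,943)=(943*31+943)%997=266 -> [87, 266]
  L3: h(87,266)=(87*31+266)%997=969 -> [969]
  root = 969 == target 969  ** MATCH **
Candidate C: set leaf[2] = 41 -> leaves = [4, 25, 41, 91, 29, 44]
  L0: [4, 25, 41, 91, 29, 44]
  L1: h(4,25)=(4*31+25)%997=149 h(41,91)=(41*31+91)%997=365 h(29,44)=(29*31+44)%997=943 -> [149, 365, 943]
  L2: h(149,365)=(149*31+365)%997=996 h(943,943)=(943*31+943)%997=266 -> [996, 266]
  L3: h(996,266)=(996*31+266)%997=235 -> [235]
  root = 235 != target 969
Candidate B produces the target root.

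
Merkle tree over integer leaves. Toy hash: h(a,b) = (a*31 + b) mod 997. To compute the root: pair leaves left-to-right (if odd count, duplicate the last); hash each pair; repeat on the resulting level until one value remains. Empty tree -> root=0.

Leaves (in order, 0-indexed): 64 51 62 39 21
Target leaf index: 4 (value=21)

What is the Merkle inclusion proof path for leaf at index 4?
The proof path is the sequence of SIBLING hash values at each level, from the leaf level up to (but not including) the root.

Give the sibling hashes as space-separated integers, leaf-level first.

L0 (leaves): [64, 51, 62, 39, 21], target index=4
L1: h(64,51)=(64*31+51)%997=41 [pair 0] h(62,39)=(62*31+39)%997=964 [pair 1] h(21,21)=(21*31+21)%997=672 [pair 2] -> [41, 964, 672]
  Sibling for proof at L0: 21
L2: h(41,964)=(41*31+964)%997=241 [pair 0] h(672,672)=(672*31+672)%997=567 [pair 1] -> [241, 567]
  Sibling for proof at L1: 672
L3: h(241,567)=(241*31+567)%997=62 [pair 0] -> [62]
  Sibling for proof at L2: 241
Root: 62
Proof path (sibling hashes from leaf to root): [21, 672, 241]

Answer: 21 672 241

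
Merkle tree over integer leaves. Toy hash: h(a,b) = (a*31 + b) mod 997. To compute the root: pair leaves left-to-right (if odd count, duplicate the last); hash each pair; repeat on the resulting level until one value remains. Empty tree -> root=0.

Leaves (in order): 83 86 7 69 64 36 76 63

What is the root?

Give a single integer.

Answer: 115

Derivation:
L0: [83, 86, 7, 69, 64, 36, 76, 63]
L1: h(83,86)=(83*31+86)%997=665 h(7,69)=(7*31+69)%997=286 h(64,36)=(64*31+36)%997=26 h(76,63)=(76*31+63)%997=425 -> [665, 286, 26, 425]
L2: h(665,286)=(665*31+286)%997=961 h(26,425)=(26*31+425)%997=234 -> [961, 234]
L3: h(961,234)=(961*31+234)%997=115 -> [115]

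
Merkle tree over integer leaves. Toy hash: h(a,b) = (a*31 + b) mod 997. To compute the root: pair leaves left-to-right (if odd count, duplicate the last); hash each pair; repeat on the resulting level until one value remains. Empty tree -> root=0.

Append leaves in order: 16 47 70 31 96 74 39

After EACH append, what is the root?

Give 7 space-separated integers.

After append 16 (leaves=[16]):
  L0: [16]
  root=16
After append 47 (leaves=[16, 47]):
  L0: [16, 47]
  L1: h(16,47)=(16*31+47)%997=543 -> [543]
  root=543
After append 70 (leaves=[16, 47, 70]):
  L0: [16, 47, 70]
  L1: h(16,47)=(16*31+47)%997=543 h(70,70)=(70*31+70)%997=246 -> [543, 246]
  L2: h(543,246)=(543*31+246)%997=130 -> [130]
  root=130
After append 31 (leaves=[16, 47, 70, 31]):
  L0: [16, 47, 70, 31]
  L1: h(16,47)=(16*31+47)%997=543 h(70,31)=(70*31+31)%997=207 -> [543, 207]
  L2: h(543,207)=(543*31+207)%997=91 -> [91]
  root=91
After append 96 (leaves=[16, 47, 70, 31, 96]):
  L0: [16, 47, 70, 31, 96]
  L1: h(16,47)=(16*31+47)%997=543 h(70,31)=(70*31+31)%997=207 h(96,96)=(96*31+96)%997=81 -> [543, 207, 81]
  L2: h(543,207)=(543*31+207)%997=91 h(81,81)=(81*31+81)%997=598 -> [91, 598]
  L3: h(91,598)=(91*31+598)%997=428 -> [428]
  root=428
After append 74 (leaves=[16, 47, 70, 31, 96, 74]):
  L0: [16, 47, 70, 31, 96, 74]
  L1: h(16,47)=(16*31+47)%997=543 h(70,31)=(70*31+31)%997=207 h(96,74)=(96*31+74)%997=59 -> [543, 207, 59]
  L2: h(543,207)=(543*31+207)%997=91 h(59,59)=(59*31+59)%997=891 -> [91, 891]
  L3: h(91,891)=(91*31+891)%997=721 -> [721]
  root=721
After append 39 (leaves=[16, 47, 70, 31, 96, 74, 39]):
  L0: [16, 47, 70, 31, 96, 74, 39]
  L1: h(16,47)=(16*31+47)%997=543 h(70,31)=(70*31+31)%997=207 h(96,74)=(96*31+74)%997=59 h(39,39)=(39*31+39)%997=251 -> [543, 207, 59, 251]
  L2: h(543,207)=(543*31+207)%997=91 h(59,251)=(59*31+251)%997=86 -> [91, 86]
  L3: h(91,86)=(91*31+86)%997=913 -> [913]
  root=913

Answer: 16 543 130 91 428 721 913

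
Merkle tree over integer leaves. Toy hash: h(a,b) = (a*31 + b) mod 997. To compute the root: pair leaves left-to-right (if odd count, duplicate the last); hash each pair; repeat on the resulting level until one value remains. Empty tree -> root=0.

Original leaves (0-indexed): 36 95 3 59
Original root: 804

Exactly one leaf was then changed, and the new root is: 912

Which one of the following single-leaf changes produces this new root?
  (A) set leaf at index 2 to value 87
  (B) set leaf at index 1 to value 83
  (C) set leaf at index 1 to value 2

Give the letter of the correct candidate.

Original leaves: [36, 95, 3, 59]
Target new root: 912
Try each candidate change and compute the resulting root:
Candidate A: set leaf[2] = 87 -> leaves = [36, 95, 87, 59]
  L0: [36, 95, 87, 59]
  L1: h(36,95)=(36*31+95)%997=214 h(87,59)=(87*31+59)%997=762 -> [214, 762]
  L2: h(214,762)=(214*31+762)%997=417 -> [417]
  root = 417 != target 912
Candidate B: set leaf[1] = 83 -> leaves = [36, 83, 3, 59]
  L0: [36, 83, 3, 59]
  L1: h(36,83)=(36*31+83)%997=202 h(3,59)=(3*31+59)%997=152 -> [202, 152]
  L2: h(202,152)=(202*31+152)%997=432 -> [432]
  root = 432 != target 912
Candidate C: set leaf[1] = 2 -> leaves = [36, 2, 3, 59]
  L0: [36, 2, 3, 59]
  L1: h(36,2)=(36*31+2)%997=121 h(3,59)=(3*31+59)%997=152 -> [121, 152]
  L2: h(121,152)=(121*31+152)%997=912 -> [912]
  root = 912 == target 912  ** MATCH **
Candidate C produces the target root.

Answer: C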